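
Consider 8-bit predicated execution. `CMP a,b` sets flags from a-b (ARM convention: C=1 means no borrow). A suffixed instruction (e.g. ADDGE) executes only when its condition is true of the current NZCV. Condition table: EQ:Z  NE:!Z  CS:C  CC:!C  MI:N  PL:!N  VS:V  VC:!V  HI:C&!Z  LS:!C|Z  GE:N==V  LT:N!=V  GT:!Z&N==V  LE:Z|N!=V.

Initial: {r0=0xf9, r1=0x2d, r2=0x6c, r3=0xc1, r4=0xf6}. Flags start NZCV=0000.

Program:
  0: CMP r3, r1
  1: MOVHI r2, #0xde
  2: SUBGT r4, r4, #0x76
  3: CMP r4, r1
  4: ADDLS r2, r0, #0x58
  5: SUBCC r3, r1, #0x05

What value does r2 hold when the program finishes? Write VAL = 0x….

0: ✓ CMP  NZCV=1010
1: ✓ MOVHI  r2←0xde
2: · SUBGT
3: ✓ CMP  NZCV=1010
4: · ADDLS
5: · SUBCC

VAL = 0xde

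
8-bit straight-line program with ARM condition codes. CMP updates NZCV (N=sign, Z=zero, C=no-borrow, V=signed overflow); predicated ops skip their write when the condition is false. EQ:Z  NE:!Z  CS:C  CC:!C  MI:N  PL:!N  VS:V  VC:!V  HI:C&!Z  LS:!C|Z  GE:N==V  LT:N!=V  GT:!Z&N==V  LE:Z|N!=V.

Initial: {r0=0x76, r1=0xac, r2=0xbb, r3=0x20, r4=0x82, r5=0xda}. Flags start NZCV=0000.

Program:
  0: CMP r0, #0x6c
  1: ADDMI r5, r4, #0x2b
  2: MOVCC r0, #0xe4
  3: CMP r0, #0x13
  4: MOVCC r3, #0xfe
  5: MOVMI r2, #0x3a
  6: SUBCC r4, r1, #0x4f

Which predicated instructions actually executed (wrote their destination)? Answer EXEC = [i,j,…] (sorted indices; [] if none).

0: ✓ CMP  NZCV=0010
1: · ADDMI
2: · MOVCC
3: ✓ CMP  NZCV=0010
4: · MOVCC
5: · MOVMI
6: · SUBCC

EXEC = []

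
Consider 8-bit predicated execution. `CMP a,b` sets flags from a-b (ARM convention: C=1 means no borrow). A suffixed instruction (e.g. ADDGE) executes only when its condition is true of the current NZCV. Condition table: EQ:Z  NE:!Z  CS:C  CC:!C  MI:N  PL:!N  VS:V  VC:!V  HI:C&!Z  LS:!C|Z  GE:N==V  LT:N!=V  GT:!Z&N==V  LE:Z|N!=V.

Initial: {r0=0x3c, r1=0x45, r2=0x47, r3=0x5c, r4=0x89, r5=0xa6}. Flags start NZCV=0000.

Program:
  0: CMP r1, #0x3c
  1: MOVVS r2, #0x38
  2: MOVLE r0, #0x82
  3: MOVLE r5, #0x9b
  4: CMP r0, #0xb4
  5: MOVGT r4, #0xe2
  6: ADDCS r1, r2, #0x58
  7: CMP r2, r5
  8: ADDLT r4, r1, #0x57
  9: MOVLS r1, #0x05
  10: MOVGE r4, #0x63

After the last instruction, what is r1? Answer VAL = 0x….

[0] flags=0010 → (cmp)
[1] flags=0010 VS?F → skip
[2] flags=0010 LE?F → skip
[3] flags=0010 LE?F → skip
[4] flags=1001 → (cmp)
[5] flags=1001 GT?T → r4=0xe2
[6] flags=1001 CS?F → skip
[7] flags=1001 → (cmp)
[8] flags=1001 LT?F → skip
[9] flags=1001 LS?T → r1=0x05
[10] flags=1001 GE?T → r4=0x63

VAL = 0x05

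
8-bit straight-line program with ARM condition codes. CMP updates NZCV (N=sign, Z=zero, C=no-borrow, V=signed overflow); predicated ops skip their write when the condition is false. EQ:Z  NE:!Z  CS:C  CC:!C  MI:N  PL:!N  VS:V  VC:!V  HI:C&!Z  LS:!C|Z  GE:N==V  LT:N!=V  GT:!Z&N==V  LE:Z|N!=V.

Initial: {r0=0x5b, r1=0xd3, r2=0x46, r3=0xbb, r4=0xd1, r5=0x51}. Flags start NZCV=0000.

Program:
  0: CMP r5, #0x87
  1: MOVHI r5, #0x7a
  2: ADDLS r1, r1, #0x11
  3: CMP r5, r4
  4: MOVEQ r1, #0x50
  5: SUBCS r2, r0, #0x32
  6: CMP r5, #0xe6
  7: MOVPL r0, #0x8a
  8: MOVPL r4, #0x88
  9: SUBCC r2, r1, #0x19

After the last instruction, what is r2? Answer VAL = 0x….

VAL = 0xcb

[0] flags=1001 → (cmp)
[1] flags=1001 HI?F → skip
[2] flags=1001 LS?T → r1=0xe4
[3] flags=1001 → (cmp)
[4] flags=1001 EQ?F → skip
[5] flags=1001 CS?F → skip
[6] flags=0000 → (cmp)
[7] flags=0000 PL?T → r0=0x8a
[8] flags=0000 PL?T → r4=0x88
[9] flags=0000 CC?T → r2=0xcb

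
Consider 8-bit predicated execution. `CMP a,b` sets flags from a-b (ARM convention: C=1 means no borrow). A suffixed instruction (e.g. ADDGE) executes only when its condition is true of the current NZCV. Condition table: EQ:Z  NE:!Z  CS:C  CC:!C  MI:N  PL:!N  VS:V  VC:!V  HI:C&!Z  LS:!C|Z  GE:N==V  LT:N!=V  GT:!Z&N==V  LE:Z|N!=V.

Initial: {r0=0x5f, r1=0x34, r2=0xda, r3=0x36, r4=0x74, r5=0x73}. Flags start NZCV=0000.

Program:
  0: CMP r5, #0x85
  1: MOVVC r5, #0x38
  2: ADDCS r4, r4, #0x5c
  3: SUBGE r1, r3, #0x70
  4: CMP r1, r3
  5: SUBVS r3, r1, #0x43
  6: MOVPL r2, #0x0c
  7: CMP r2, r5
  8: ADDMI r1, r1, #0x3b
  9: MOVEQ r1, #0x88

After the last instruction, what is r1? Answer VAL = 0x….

0: ✓ CMP  NZCV=1001
1: · MOVVC
2: · ADDCS
3: ✓ SUBGE  r1←0xc6
4: ✓ CMP  NZCV=1010
5: · SUBVS
6: · MOVPL
7: ✓ CMP  NZCV=0011
8: · ADDMI
9: · MOVEQ

VAL = 0xc6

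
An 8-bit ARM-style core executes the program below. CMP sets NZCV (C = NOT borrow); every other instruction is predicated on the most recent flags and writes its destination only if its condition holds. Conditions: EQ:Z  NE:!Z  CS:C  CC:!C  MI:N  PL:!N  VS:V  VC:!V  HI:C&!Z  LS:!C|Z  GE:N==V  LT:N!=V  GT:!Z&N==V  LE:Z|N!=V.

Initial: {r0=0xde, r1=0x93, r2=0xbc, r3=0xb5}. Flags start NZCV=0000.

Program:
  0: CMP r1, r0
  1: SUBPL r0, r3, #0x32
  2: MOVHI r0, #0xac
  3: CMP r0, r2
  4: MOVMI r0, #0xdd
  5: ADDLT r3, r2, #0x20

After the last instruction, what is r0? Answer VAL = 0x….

0: ✓ CMP  NZCV=1000
1: · SUBPL
2: · MOVHI
3: ✓ CMP  NZCV=0010
4: · MOVMI
5: · ADDLT

VAL = 0xde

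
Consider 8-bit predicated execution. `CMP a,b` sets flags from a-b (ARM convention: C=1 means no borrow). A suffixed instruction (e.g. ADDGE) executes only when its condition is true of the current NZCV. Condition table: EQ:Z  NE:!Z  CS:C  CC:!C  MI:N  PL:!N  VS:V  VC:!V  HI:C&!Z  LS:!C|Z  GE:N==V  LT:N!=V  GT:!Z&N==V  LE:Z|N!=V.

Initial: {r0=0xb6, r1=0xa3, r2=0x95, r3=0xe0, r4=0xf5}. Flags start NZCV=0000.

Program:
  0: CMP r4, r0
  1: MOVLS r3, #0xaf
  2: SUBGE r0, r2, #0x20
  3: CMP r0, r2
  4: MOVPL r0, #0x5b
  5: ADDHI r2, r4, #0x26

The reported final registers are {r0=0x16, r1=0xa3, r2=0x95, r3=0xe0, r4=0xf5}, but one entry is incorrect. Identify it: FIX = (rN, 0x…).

FIX = (r0, 0x75)

0: ✓ CMP  NZCV=0010
1: · MOVLS
2: ✓ SUBGE  r0←0x75
3: ✓ CMP  NZCV=1001
4: · MOVPL
5: · ADDHI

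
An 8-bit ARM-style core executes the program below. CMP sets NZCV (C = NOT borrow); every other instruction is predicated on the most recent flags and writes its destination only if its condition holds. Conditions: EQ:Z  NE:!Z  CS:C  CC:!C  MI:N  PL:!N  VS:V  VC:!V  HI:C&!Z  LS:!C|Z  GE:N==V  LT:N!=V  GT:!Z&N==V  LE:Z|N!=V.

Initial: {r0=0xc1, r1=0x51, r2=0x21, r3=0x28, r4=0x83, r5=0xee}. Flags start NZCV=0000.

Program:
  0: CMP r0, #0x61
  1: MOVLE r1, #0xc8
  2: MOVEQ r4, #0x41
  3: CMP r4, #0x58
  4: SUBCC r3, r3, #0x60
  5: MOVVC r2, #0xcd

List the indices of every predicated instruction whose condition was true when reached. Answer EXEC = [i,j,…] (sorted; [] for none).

0: ✓ CMP  NZCV=0011
1: ✓ MOVLE  r1←0xc8
2: · MOVEQ
3: ✓ CMP  NZCV=0011
4: · SUBCC
5: · MOVVC

EXEC = [1]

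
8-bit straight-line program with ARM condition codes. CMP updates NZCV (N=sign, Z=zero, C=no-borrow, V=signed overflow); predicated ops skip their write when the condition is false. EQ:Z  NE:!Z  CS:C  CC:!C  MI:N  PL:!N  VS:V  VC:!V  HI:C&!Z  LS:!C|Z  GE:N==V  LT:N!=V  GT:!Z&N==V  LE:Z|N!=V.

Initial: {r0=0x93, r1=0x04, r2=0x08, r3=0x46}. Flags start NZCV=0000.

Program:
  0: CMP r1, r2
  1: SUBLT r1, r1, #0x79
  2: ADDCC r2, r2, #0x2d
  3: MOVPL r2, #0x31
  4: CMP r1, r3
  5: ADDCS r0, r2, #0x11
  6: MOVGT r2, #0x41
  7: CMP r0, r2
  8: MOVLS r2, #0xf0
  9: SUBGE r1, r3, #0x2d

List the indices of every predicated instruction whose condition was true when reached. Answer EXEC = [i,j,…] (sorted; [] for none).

[0] flags=1000 → (cmp)
[1] flags=1000 LT?T → r1=0x8b
[2] flags=1000 CC?T → r2=0x35
[3] flags=1000 PL?F → skip
[4] flags=0011 → (cmp)
[5] flags=0011 CS?T → r0=0x46
[6] flags=0011 GT?F → skip
[7] flags=0010 → (cmp)
[8] flags=0010 LS?F → skip
[9] flags=0010 GE?T → r1=0x19

EXEC = [1,2,5,9]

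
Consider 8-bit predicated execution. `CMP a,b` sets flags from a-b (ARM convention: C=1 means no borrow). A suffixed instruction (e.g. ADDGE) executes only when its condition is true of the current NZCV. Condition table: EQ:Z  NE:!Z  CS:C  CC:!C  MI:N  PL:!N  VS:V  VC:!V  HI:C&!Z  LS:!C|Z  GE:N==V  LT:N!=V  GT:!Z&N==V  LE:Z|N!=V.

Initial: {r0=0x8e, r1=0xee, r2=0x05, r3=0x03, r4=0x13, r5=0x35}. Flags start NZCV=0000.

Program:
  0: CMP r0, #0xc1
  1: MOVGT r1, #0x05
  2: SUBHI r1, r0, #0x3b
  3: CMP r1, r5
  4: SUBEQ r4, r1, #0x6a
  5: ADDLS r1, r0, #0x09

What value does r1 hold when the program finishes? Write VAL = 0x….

[0] flags=1000 → (cmp)
[1] flags=1000 GT?F → skip
[2] flags=1000 HI?F → skip
[3] flags=1010 → (cmp)
[4] flags=1010 EQ?F → skip
[5] flags=1010 LS?F → skip

VAL = 0xee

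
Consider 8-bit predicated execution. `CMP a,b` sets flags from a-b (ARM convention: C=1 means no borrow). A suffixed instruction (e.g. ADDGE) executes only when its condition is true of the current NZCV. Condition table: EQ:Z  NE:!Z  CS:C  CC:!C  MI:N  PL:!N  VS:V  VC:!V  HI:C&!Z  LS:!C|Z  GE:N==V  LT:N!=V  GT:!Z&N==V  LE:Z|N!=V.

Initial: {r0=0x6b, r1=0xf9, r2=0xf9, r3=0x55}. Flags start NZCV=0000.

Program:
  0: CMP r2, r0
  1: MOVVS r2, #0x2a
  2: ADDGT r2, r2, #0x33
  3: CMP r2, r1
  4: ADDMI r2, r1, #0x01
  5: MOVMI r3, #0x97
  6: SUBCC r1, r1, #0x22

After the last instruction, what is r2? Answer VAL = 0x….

0: ✓ CMP  NZCV=1010
1: · MOVVS
2: · ADDGT
3: ✓ CMP  NZCV=0110
4: · ADDMI
5: · MOVMI
6: · SUBCC

VAL = 0xf9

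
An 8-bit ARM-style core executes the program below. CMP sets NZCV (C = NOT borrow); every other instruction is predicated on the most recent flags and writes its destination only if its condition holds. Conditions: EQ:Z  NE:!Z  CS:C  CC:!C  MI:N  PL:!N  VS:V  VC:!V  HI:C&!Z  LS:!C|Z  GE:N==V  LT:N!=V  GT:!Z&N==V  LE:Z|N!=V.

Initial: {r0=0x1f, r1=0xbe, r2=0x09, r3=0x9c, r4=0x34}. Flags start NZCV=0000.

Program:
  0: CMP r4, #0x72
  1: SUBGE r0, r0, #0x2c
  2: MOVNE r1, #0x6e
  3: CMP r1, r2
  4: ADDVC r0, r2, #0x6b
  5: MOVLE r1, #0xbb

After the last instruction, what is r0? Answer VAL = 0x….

VAL = 0x74

0: ✓ CMP  NZCV=1000
1: · SUBGE
2: ✓ MOVNE  r1←0x6e
3: ✓ CMP  NZCV=0010
4: ✓ ADDVC  r0←0x74
5: · MOVLE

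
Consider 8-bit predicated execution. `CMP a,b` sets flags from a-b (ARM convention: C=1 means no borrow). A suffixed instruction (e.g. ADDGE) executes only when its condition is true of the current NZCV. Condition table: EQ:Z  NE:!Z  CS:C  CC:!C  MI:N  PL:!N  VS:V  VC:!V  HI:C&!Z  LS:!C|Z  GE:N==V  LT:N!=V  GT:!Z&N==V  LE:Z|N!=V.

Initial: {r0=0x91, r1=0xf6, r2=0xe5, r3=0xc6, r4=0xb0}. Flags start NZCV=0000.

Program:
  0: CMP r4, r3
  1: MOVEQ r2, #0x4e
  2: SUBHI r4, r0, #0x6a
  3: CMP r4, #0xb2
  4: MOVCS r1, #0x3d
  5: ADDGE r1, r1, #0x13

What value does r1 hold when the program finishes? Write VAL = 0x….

VAL = 0xf6

[0] flags=1000 → (cmp)
[1] flags=1000 EQ?F → skip
[2] flags=1000 HI?F → skip
[3] flags=1000 → (cmp)
[4] flags=1000 CS?F → skip
[5] flags=1000 GE?F → skip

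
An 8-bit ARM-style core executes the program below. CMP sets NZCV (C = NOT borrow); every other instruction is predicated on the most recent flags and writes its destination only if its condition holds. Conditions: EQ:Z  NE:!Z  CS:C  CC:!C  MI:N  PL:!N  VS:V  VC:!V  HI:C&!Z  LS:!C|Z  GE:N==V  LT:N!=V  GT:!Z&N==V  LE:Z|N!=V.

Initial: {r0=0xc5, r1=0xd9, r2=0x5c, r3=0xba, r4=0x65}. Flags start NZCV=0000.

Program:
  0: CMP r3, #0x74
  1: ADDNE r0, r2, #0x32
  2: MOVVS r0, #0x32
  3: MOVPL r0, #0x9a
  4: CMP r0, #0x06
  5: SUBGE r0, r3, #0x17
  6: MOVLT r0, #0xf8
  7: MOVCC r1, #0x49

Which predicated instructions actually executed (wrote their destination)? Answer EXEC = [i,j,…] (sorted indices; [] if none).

EXEC = [1,2,3,6]

0: ✓ CMP  NZCV=0011
1: ✓ ADDNE  r0←0x8e
2: ✓ MOVVS  r0←0x32
3: ✓ MOVPL  r0←0x9a
4: ✓ CMP  NZCV=1010
5: · SUBGE
6: ✓ MOVLT  r0←0xf8
7: · MOVCC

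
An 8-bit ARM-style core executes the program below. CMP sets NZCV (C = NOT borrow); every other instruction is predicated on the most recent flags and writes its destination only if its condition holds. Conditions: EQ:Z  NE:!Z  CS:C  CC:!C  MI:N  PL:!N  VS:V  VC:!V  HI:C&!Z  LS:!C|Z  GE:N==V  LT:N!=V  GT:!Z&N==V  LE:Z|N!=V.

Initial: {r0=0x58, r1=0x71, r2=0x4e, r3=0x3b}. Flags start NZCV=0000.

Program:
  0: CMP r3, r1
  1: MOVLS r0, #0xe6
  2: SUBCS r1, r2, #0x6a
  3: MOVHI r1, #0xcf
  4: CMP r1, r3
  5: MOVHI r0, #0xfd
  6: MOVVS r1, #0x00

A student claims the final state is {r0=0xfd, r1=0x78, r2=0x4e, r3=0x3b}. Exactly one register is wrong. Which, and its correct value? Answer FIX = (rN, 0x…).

[0] flags=1000 → (cmp)
[1] flags=1000 LS?T → r0=0xe6
[2] flags=1000 CS?F → skip
[3] flags=1000 HI?F → skip
[4] flags=0010 → (cmp)
[5] flags=0010 HI?T → r0=0xfd
[6] flags=0010 VS?F → skip

FIX = (r1, 0x71)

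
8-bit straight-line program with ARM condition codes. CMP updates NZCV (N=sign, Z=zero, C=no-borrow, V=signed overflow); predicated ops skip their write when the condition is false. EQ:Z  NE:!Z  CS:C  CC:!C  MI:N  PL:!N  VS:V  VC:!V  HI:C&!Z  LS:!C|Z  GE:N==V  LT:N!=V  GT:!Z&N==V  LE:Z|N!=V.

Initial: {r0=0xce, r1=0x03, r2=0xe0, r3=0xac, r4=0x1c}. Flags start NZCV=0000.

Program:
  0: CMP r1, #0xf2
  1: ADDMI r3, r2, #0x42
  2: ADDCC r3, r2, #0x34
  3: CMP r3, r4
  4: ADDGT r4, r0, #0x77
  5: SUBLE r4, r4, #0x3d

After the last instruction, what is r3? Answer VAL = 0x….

VAL = 0x14

[0] flags=0000 → (cmp)
[1] flags=0000 MI?F → skip
[2] flags=0000 CC?T → r3=0x14
[3] flags=1000 → (cmp)
[4] flags=1000 GT?F → skip
[5] flags=1000 LE?T → r4=0xdf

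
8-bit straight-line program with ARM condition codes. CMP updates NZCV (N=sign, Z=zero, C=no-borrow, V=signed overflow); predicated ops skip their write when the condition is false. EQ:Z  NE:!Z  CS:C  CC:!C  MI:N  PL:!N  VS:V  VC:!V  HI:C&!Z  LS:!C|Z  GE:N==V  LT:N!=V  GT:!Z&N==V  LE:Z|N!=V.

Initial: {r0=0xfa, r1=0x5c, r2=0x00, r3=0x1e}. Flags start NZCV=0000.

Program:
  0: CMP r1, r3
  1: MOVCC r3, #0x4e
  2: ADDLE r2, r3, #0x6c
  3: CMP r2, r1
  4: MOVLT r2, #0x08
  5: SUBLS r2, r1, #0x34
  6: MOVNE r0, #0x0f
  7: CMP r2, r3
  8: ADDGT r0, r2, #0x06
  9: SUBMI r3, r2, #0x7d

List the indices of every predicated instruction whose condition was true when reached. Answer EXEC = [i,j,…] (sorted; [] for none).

0: ✓ CMP  NZCV=0010
1: · MOVCC
2: · ADDLE
3: ✓ CMP  NZCV=1000
4: ✓ MOVLT  r2←0x08
5: ✓ SUBLS  r2←0x28
6: ✓ MOVNE  r0←0x0f
7: ✓ CMP  NZCV=0010
8: ✓ ADDGT  r0←0x2e
9: · SUBMI

EXEC = [4,5,6,8]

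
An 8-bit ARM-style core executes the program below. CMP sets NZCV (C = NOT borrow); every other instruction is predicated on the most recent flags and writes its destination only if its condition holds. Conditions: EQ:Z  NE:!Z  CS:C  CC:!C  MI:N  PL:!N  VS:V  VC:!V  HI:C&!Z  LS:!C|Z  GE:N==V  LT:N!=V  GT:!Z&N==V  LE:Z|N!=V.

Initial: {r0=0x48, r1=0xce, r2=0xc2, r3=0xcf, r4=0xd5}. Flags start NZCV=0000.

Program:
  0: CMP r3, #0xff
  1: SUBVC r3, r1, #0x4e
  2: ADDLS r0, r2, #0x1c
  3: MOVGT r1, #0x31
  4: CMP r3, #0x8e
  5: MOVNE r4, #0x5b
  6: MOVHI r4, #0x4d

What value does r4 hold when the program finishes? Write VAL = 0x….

VAL = 0x5b

0: ✓ CMP  NZCV=1000
1: ✓ SUBVC  r3←0x80
2: ✓ ADDLS  r0←0xde
3: · MOVGT
4: ✓ CMP  NZCV=1000
5: ✓ MOVNE  r4←0x5b
6: · MOVHI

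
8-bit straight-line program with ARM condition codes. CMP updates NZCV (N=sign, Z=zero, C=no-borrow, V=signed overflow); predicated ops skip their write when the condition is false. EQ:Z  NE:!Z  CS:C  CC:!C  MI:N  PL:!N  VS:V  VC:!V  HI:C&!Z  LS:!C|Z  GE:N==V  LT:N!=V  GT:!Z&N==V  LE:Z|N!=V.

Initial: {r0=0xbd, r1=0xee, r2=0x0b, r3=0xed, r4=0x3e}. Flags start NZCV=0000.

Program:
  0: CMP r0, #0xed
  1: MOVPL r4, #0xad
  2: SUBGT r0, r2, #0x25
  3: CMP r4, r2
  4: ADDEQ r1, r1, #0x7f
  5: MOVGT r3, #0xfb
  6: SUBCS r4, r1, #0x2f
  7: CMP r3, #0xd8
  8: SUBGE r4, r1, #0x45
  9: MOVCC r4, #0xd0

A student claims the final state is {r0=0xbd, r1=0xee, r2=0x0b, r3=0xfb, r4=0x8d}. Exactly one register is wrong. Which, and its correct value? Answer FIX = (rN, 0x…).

[0] flags=1000 → (cmp)
[1] flags=1000 PL?F → skip
[2] flags=1000 GT?F → skip
[3] flags=0010 → (cmp)
[4] flags=0010 EQ?F → skip
[5] flags=0010 GT?T → r3=0xfb
[6] flags=0010 CS?T → r4=0xbf
[7] flags=0010 → (cmp)
[8] flags=0010 GE?T → r4=0xa9
[9] flags=0010 CC?F → skip

FIX = (r4, 0xa9)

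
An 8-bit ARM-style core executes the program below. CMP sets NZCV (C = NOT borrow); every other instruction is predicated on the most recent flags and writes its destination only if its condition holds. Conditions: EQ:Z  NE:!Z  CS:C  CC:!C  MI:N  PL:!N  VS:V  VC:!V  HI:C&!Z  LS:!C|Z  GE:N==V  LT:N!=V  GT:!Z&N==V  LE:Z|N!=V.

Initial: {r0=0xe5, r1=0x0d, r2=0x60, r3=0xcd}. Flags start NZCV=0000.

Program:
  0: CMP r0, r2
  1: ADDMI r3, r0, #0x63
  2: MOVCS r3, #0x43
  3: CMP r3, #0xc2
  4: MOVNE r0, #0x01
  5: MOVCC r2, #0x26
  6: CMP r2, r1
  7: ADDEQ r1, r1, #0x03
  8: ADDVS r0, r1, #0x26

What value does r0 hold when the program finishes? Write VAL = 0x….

[0] flags=1010 → (cmp)
[1] flags=1010 MI?T → r3=0x48
[2] flags=1010 CS?T → r3=0x43
[3] flags=1001 → (cmp)
[4] flags=1001 NE?T → r0=0x01
[5] flags=1001 CC?T → r2=0x26
[6] flags=0010 → (cmp)
[7] flags=0010 EQ?F → skip
[8] flags=0010 VS?F → skip

VAL = 0x01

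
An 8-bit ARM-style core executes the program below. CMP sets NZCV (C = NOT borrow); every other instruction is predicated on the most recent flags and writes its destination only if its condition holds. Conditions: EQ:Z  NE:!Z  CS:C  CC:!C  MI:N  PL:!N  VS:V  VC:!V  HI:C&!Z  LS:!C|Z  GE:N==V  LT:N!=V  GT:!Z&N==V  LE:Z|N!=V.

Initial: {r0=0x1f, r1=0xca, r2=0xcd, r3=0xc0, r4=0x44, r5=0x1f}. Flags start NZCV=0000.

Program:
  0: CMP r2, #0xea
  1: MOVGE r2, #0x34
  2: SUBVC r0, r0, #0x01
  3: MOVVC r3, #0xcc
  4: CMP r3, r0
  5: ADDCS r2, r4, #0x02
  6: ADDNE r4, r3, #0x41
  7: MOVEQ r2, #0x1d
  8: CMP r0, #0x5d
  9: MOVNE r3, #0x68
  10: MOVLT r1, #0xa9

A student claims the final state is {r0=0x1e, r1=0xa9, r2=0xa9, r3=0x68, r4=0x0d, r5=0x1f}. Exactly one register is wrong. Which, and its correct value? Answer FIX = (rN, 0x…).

0: ✓ CMP  NZCV=1000
1: · MOVGE
2: ✓ SUBVC  r0←0x1e
3: ✓ MOVVC  r3←0xcc
4: ✓ CMP  NZCV=1010
5: ✓ ADDCS  r2←0x46
6: ✓ ADDNE  r4←0x0d
7: · MOVEQ
8: ✓ CMP  NZCV=1000
9: ✓ MOVNE  r3←0x68
10: ✓ MOVLT  r1←0xa9

FIX = (r2, 0x46)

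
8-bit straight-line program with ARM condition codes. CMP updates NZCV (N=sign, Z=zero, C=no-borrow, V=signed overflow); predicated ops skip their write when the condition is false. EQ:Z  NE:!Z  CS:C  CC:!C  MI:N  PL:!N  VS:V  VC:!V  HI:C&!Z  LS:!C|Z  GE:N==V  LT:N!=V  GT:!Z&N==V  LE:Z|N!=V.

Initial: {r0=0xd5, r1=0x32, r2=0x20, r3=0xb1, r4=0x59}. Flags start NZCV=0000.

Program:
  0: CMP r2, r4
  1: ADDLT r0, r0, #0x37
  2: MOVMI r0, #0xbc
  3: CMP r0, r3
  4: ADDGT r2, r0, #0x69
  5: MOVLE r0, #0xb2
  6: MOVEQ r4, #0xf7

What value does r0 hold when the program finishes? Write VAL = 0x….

[0] flags=1000 → (cmp)
[1] flags=1000 LT?T → r0=0x0c
[2] flags=1000 MI?T → r0=0xbc
[3] flags=0010 → (cmp)
[4] flags=0010 GT?T → r2=0x25
[5] flags=0010 LE?F → skip
[6] flags=0010 EQ?F → skip

VAL = 0xbc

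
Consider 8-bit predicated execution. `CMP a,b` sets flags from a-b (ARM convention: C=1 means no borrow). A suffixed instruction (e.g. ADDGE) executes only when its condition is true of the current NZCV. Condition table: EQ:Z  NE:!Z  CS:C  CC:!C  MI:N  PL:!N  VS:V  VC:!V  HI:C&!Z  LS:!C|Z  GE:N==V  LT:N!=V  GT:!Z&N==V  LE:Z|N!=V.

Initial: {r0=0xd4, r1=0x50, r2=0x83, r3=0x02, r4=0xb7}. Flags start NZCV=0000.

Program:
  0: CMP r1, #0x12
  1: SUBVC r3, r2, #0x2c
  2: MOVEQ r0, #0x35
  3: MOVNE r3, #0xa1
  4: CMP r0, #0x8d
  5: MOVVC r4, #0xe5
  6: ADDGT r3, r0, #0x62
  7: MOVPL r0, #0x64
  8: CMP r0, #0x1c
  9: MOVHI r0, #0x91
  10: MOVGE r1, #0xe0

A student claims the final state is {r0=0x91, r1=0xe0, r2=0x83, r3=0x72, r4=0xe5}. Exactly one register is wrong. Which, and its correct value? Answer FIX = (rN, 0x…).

[0] flags=0010 → (cmp)
[1] flags=0010 VC?T → r3=0x57
[2] flags=0010 EQ?F → skip
[3] flags=0010 NE?T → r3=0xa1
[4] flags=0010 → (cmp)
[5] flags=0010 VC?T → r4=0xe5
[6] flags=0010 GT?T → r3=0x36
[7] flags=0010 PL?T → r0=0x64
[8] flags=0010 → (cmp)
[9] flags=0010 HI?T → r0=0x91
[10] flags=0010 GE?T → r1=0xe0

FIX = (r3, 0x36)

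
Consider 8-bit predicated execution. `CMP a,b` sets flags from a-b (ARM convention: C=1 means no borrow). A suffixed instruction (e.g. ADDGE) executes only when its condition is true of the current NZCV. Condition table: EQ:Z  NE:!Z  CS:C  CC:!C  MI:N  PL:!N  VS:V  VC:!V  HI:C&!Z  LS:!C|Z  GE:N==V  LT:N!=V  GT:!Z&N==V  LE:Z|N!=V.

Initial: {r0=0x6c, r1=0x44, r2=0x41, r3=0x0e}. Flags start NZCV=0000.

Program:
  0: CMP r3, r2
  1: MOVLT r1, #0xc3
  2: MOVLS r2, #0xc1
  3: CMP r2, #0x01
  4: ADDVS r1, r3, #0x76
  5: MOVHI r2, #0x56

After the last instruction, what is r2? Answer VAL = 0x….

VAL = 0x56

0: ✓ CMP  NZCV=1000
1: ✓ MOVLT  r1←0xc3
2: ✓ MOVLS  r2←0xc1
3: ✓ CMP  NZCV=1010
4: · ADDVS
5: ✓ MOVHI  r2←0x56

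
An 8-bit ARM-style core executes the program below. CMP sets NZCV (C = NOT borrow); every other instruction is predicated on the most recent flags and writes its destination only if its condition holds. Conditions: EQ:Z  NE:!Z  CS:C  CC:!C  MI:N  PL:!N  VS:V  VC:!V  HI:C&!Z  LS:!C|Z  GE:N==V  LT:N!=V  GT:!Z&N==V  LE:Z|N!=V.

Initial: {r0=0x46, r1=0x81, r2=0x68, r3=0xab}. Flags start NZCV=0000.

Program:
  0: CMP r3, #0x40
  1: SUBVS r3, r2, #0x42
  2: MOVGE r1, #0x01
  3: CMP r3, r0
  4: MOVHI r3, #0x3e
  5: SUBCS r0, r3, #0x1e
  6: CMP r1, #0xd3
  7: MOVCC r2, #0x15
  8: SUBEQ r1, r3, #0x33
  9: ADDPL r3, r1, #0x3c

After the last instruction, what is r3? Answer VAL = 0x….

VAL = 0x26

0: ✓ CMP  NZCV=0011
1: ✓ SUBVS  r3←0x26
2: · MOVGE
3: ✓ CMP  NZCV=1000
4: · MOVHI
5: · SUBCS
6: ✓ CMP  NZCV=1000
7: ✓ MOVCC  r2←0x15
8: · SUBEQ
9: · ADDPL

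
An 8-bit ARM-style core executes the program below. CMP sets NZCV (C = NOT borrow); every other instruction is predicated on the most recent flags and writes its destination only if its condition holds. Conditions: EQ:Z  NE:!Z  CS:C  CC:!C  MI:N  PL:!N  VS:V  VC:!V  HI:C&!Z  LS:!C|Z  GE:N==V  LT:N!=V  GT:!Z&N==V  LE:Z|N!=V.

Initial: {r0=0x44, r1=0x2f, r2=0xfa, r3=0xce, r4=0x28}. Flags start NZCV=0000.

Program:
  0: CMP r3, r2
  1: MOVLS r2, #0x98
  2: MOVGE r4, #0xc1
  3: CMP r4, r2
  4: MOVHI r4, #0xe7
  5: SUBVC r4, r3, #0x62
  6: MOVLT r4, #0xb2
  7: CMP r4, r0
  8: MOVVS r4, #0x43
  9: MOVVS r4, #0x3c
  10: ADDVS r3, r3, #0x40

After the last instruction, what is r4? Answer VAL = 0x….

[0] flags=1000 → (cmp)
[1] flags=1000 LS?T → r2=0x98
[2] flags=1000 GE?F → skip
[3] flags=1001 → (cmp)
[4] flags=1001 HI?F → skip
[5] flags=1001 VC?F → skip
[6] flags=1001 LT?F → skip
[7] flags=1000 → (cmp)
[8] flags=1000 VS?F → skip
[9] flags=1000 VS?F → skip
[10] flags=1000 VS?F → skip

VAL = 0x28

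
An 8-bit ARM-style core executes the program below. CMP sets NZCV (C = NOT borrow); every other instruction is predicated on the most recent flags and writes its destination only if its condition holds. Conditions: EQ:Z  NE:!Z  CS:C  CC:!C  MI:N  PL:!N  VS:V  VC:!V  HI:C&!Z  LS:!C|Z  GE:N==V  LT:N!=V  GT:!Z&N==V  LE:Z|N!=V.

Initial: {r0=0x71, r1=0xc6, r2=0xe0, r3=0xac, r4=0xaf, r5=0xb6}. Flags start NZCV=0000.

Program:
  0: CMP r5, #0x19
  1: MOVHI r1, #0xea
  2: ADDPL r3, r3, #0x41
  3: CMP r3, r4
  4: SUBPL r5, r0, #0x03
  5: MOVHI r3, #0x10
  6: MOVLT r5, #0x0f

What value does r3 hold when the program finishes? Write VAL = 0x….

VAL = 0xac

[0] flags=1010 → (cmp)
[1] flags=1010 HI?T → r1=0xea
[2] flags=1010 PL?F → skip
[3] flags=1000 → (cmp)
[4] flags=1000 PL?F → skip
[5] flags=1000 HI?F → skip
[6] flags=1000 LT?T → r5=0x0f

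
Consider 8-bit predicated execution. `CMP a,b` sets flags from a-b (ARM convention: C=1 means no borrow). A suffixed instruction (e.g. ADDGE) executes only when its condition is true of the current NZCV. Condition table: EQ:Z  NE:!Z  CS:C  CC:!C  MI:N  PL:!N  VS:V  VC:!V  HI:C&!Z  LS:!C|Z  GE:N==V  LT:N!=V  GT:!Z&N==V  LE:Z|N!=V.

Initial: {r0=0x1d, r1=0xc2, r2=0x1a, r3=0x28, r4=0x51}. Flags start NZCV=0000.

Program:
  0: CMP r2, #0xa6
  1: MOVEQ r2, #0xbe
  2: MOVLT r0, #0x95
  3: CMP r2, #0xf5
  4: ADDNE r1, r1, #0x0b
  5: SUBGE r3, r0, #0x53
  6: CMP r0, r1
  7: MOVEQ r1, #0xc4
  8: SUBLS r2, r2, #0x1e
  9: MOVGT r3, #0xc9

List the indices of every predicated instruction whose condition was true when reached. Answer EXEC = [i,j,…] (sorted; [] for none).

0: ✓ CMP  NZCV=0000
1: · MOVEQ
2: · MOVLT
3: ✓ CMP  NZCV=0000
4: ✓ ADDNE  r1←0xcd
5: ✓ SUBGE  r3←0xca
6: ✓ CMP  NZCV=0000
7: · MOVEQ
8: ✓ SUBLS  r2←0xfc
9: ✓ MOVGT  r3←0xc9

EXEC = [4,5,8,9]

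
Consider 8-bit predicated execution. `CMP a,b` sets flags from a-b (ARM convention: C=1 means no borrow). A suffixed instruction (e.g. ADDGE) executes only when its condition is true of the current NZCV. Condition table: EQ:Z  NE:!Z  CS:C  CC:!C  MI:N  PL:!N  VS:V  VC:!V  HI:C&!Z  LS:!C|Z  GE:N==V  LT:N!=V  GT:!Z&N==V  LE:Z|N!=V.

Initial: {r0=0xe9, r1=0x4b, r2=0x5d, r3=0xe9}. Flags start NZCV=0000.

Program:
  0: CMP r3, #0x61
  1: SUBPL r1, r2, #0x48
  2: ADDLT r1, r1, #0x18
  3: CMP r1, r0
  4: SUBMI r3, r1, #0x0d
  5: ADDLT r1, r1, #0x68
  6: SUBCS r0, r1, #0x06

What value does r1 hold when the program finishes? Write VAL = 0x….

[0] flags=1010 → (cmp)
[1] flags=1010 PL?F → skip
[2] flags=1010 LT?T → r1=0x63
[3] flags=0000 → (cmp)
[4] flags=0000 MI?F → skip
[5] flags=0000 LT?F → skip
[6] flags=0000 CS?F → skip

VAL = 0x63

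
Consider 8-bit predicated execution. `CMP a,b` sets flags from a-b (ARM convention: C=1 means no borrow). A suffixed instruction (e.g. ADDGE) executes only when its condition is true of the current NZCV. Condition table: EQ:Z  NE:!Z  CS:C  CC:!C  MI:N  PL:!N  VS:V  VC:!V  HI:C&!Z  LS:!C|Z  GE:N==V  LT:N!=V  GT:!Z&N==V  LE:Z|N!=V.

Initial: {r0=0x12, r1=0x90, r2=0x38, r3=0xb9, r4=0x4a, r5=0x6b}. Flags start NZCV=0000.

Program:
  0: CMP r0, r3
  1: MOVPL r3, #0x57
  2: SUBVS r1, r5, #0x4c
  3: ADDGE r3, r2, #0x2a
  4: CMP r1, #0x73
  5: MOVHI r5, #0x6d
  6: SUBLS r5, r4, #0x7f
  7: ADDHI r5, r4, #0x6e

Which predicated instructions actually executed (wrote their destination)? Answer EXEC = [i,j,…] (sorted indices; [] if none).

[0] flags=0000 → (cmp)
[1] flags=0000 PL?T → r3=0x57
[2] flags=0000 VS?F → skip
[3] flags=0000 GE?T → r3=0x62
[4] flags=0011 → (cmp)
[5] flags=0011 HI?T → r5=0x6d
[6] flags=0011 LS?F → skip
[7] flags=0011 HI?T → r5=0xb8

EXEC = [1,3,5,7]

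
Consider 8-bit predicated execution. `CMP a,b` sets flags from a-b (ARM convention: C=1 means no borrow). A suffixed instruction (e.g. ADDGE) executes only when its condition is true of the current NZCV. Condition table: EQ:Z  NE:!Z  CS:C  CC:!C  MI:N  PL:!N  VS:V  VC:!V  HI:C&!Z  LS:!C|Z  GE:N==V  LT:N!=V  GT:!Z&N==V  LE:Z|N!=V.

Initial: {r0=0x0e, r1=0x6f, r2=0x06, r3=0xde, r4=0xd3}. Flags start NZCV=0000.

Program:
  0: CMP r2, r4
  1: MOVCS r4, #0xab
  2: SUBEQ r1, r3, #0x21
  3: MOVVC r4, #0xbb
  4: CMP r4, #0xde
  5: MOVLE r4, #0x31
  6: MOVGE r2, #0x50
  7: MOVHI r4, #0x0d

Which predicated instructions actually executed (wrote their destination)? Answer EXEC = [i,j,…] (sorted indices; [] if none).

[0] flags=0000 → (cmp)
[1] flags=0000 CS?F → skip
[2] flags=0000 EQ?F → skip
[3] flags=0000 VC?T → r4=0xbb
[4] flags=1000 → (cmp)
[5] flags=1000 LE?T → r4=0x31
[6] flags=1000 GE?F → skip
[7] flags=1000 HI?F → skip

EXEC = [3,5]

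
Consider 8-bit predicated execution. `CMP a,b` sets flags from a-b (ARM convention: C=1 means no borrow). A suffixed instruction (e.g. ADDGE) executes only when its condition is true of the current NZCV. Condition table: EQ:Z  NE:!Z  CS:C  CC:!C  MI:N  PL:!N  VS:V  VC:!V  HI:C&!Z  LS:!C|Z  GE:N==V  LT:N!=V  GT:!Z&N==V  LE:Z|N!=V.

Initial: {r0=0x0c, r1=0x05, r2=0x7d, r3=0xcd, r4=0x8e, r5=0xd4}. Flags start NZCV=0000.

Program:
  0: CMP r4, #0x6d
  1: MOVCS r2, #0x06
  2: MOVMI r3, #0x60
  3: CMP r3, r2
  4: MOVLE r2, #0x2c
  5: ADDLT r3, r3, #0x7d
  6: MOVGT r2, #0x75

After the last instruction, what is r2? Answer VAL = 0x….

VAL = 0x2c

[0] flags=0011 → (cmp)
[1] flags=0011 CS?T → r2=0x06
[2] flags=0011 MI?F → skip
[3] flags=1010 → (cmp)
[4] flags=1010 LE?T → r2=0x2c
[5] flags=1010 LT?T → r3=0x4a
[6] flags=1010 GT?F → skip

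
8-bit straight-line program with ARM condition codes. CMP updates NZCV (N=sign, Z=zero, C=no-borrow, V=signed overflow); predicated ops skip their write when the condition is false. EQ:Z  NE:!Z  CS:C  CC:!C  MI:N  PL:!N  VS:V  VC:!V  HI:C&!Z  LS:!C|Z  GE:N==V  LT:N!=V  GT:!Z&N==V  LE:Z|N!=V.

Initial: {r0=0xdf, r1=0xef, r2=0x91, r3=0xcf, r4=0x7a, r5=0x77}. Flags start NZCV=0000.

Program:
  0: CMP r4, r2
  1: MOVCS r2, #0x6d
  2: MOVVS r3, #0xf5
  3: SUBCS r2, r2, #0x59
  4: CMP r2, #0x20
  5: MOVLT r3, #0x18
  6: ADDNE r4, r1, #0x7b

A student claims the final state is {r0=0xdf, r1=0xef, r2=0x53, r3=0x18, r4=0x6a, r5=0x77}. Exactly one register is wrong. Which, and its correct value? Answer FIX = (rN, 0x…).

FIX = (r2, 0x91)

0: ✓ CMP  NZCV=1001
1: · MOVCS
2: ✓ MOVVS  r3←0xf5
3: · SUBCS
4: ✓ CMP  NZCV=0011
5: ✓ MOVLT  r3←0x18
6: ✓ ADDNE  r4←0x6a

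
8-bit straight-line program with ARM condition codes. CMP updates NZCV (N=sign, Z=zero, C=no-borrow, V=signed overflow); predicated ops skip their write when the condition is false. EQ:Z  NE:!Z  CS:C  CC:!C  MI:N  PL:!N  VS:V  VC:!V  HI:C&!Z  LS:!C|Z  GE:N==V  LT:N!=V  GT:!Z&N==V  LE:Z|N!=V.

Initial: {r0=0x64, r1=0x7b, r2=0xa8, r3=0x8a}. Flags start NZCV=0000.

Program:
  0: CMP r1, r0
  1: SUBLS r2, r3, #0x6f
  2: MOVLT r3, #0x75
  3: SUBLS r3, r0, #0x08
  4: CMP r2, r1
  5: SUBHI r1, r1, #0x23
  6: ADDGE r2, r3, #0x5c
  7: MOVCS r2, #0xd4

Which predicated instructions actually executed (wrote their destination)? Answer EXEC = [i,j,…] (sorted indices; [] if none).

[0] flags=0010 → (cmp)
[1] flags=0010 LS?F → skip
[2] flags=0010 LT?F → skip
[3] flags=0010 LS?F → skip
[4] flags=0011 → (cmp)
[5] flags=0011 HI?T → r1=0x58
[6] flags=0011 GE?F → skip
[7] flags=0011 CS?T → r2=0xd4

EXEC = [5,7]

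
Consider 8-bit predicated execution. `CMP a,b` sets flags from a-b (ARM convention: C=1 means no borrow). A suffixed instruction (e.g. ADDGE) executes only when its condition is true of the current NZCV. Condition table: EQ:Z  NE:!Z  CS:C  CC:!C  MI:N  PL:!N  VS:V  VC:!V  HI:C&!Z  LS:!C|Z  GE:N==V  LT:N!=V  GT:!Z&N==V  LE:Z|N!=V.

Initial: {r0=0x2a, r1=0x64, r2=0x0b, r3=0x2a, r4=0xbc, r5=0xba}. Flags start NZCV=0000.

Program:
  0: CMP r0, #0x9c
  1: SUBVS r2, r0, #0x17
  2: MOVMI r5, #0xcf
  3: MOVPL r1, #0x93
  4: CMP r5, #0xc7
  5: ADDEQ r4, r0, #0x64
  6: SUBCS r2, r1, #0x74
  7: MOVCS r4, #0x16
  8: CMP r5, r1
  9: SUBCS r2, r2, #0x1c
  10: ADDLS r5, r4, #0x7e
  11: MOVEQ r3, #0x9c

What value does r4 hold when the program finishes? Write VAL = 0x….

VAL = 0x16

0: ✓ CMP  NZCV=1001
1: ✓ SUBVS  r2←0x13
2: ✓ MOVMI  r5←0xcf
3: · MOVPL
4: ✓ CMP  NZCV=0010
5: · ADDEQ
6: ✓ SUBCS  r2←0xf0
7: ✓ MOVCS  r4←0x16
8: ✓ CMP  NZCV=0011
9: ✓ SUBCS  r2←0xd4
10: · ADDLS
11: · MOVEQ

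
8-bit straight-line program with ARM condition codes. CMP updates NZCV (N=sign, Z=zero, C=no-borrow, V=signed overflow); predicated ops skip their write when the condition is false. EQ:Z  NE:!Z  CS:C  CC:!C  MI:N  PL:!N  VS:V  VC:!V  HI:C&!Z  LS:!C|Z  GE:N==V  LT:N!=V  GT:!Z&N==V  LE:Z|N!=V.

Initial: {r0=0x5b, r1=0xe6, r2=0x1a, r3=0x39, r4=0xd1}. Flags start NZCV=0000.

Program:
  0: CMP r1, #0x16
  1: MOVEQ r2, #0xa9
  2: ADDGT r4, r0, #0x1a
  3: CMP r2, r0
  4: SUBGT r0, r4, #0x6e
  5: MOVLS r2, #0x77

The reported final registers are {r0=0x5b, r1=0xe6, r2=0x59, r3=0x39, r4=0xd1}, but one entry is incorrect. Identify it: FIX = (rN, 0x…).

0: ✓ CMP  NZCV=1010
1: · MOVEQ
2: · ADDGT
3: ✓ CMP  NZCV=1000
4: · SUBGT
5: ✓ MOVLS  r2←0x77

FIX = (r2, 0x77)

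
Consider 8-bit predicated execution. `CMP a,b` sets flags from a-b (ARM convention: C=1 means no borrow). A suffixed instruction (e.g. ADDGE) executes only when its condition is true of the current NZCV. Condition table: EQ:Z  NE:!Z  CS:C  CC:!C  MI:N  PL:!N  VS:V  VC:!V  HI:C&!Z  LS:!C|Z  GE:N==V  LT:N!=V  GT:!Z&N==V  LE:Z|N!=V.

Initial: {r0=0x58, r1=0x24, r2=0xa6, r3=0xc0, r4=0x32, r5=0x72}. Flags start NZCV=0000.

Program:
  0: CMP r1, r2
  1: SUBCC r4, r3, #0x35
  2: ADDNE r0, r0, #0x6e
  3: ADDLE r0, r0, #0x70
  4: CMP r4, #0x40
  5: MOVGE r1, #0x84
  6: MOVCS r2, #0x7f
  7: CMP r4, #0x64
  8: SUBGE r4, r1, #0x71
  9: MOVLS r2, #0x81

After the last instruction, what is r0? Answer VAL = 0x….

0: ✓ CMP  NZCV=0000
1: ✓ SUBCC  r4←0x8b
2: ✓ ADDNE  r0←0xc6
3: · ADDLE
4: ✓ CMP  NZCV=0011
5: · MOVGE
6: ✓ MOVCS  r2←0x7f
7: ✓ CMP  NZCV=0011
8: · SUBGE
9: · MOVLS

VAL = 0xc6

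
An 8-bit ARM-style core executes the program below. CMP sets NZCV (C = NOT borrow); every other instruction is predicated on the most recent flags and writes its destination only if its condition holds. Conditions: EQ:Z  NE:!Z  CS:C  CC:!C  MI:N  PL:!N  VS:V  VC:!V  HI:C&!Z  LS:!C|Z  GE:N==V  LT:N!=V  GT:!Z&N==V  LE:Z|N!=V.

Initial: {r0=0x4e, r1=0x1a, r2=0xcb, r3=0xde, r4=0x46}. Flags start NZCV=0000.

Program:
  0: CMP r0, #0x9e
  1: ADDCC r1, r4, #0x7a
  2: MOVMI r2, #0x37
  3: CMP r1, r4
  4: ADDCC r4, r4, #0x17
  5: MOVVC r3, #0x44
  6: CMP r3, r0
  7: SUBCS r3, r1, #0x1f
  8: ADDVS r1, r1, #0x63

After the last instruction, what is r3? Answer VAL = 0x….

VAL = 0xa1

0: ✓ CMP  NZCV=1001
1: ✓ ADDCC  r1←0xc0
2: ✓ MOVMI  r2←0x37
3: ✓ CMP  NZCV=0011
4: · ADDCC
5: · MOVVC
6: ✓ CMP  NZCV=1010
7: ✓ SUBCS  r3←0xa1
8: · ADDVS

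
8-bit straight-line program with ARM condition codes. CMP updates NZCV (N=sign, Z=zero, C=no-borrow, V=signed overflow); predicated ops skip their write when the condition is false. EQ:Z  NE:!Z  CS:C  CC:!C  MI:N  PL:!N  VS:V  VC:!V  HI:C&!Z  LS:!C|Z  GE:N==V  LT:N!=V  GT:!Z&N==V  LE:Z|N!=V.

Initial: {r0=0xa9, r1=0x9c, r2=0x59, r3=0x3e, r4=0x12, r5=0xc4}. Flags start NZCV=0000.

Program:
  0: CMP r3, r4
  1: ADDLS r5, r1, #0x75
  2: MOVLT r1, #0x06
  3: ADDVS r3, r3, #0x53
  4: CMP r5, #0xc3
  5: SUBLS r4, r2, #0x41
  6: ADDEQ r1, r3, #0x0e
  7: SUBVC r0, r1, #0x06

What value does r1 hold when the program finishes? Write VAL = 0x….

[0] flags=0010 → (cmp)
[1] flags=0010 LS?F → skip
[2] flags=0010 LT?F → skip
[3] flags=0010 VS?F → skip
[4] flags=0010 → (cmp)
[5] flags=0010 LS?F → skip
[6] flags=0010 EQ?F → skip
[7] flags=0010 VC?T → r0=0x96

VAL = 0x9c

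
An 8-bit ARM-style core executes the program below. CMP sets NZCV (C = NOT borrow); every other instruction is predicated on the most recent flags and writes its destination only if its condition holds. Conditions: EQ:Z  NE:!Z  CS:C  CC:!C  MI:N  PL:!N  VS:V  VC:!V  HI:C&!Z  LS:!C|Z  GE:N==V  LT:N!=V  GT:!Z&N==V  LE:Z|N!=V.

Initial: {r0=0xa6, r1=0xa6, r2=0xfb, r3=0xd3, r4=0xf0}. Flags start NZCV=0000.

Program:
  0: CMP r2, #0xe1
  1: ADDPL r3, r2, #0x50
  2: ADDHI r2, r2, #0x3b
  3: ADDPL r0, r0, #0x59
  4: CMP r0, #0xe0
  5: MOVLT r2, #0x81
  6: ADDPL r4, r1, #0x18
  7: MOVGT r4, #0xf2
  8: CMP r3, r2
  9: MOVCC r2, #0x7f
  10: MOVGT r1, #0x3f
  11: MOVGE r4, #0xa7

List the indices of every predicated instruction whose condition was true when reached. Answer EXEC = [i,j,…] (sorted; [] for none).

EXEC = [1,2,3,6,7,10,11]

[0] flags=0010 → (cmp)
[1] flags=0010 PL?T → r3=0x4b
[2] flags=0010 HI?T → r2=0x36
[3] flags=0010 PL?T → r0=0xff
[4] flags=0010 → (cmp)
[5] flags=0010 LT?F → skip
[6] flags=0010 PL?T → r4=0xbe
[7] flags=0010 GT?T → r4=0xf2
[8] flags=0010 → (cmp)
[9] flags=0010 CC?F → skip
[10] flags=0010 GT?T → r1=0x3f
[11] flags=0010 GE?T → r4=0xa7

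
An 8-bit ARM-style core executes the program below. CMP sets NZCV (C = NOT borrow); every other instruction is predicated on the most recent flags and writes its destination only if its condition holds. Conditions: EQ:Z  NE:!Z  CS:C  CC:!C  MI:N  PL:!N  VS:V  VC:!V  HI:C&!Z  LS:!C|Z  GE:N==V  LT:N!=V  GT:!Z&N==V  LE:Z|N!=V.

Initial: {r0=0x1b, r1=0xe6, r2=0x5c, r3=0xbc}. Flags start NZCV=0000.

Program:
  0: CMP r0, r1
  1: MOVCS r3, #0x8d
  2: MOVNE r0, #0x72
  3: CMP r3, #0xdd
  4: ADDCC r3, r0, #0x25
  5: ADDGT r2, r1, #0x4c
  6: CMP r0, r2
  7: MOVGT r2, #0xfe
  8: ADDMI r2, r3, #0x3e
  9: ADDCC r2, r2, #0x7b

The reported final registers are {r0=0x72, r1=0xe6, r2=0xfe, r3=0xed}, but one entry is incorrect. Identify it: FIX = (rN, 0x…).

FIX = (r3, 0x97)

[0] flags=0000 → (cmp)
[1] flags=0000 CS?F → skip
[2] flags=0000 NE?T → r0=0x72
[3] flags=1000 → (cmp)
[4] flags=1000 CC?T → r3=0x97
[5] flags=1000 GT?F → skip
[6] flags=0010 → (cmp)
[7] flags=0010 GT?T → r2=0xfe
[8] flags=0010 MI?F → skip
[9] flags=0010 CC?F → skip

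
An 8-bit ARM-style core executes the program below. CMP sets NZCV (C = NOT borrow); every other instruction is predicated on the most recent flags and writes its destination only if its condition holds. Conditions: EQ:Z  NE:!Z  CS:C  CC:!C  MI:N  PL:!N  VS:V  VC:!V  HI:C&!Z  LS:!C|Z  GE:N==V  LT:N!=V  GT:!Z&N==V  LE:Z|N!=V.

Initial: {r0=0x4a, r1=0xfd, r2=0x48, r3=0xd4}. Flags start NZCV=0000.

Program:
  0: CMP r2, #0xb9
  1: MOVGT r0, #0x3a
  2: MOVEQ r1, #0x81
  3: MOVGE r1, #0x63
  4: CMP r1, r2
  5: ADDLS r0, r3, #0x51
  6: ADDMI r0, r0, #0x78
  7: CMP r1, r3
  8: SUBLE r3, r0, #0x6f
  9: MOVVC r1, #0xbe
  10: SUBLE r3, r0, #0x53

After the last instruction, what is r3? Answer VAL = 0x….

0: ✓ CMP  NZCV=1001
1: ✓ MOVGT  r0←0x3a
2: · MOVEQ
3: ✓ MOVGE  r1←0x63
4: ✓ CMP  NZCV=0010
5: · ADDLS
6: · ADDMI
7: ✓ CMP  NZCV=1001
8: · SUBLE
9: · MOVVC
10: · SUBLE

VAL = 0xd4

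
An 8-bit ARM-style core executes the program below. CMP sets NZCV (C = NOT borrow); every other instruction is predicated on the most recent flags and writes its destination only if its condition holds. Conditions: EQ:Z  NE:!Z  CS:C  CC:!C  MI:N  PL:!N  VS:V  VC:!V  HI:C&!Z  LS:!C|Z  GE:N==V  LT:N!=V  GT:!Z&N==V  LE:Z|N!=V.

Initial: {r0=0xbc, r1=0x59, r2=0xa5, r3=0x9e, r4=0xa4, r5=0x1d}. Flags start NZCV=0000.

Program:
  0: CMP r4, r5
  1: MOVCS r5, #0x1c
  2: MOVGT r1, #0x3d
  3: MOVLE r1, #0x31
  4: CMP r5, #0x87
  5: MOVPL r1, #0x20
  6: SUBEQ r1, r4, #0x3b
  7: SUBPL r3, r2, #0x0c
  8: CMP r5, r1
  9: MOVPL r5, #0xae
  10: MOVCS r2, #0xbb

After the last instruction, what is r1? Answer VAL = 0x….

VAL = 0x31

[0] flags=1010 → (cmp)
[1] flags=1010 CS?T → r5=0x1c
[2] flags=1010 GT?F → skip
[3] flags=1010 LE?T → r1=0x31
[4] flags=1001 → (cmp)
[5] flags=1001 PL?F → skip
[6] flags=1001 EQ?F → skip
[7] flags=1001 PL?F → skip
[8] flags=1000 → (cmp)
[9] flags=1000 PL?F → skip
[10] flags=1000 CS?F → skip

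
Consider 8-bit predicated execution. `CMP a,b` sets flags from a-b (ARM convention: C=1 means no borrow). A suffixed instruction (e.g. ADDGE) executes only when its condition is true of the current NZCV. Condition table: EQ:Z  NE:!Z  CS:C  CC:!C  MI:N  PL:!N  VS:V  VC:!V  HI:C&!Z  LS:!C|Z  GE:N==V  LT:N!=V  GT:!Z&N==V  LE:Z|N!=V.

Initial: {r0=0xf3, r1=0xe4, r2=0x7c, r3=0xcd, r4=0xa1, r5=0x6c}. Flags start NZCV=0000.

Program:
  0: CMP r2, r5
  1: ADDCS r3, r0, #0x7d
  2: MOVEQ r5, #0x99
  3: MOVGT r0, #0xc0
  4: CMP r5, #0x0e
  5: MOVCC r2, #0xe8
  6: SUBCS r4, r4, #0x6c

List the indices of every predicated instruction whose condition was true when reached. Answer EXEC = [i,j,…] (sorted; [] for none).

0: ✓ CMP  NZCV=0010
1: ✓ ADDCS  r3←0x70
2: · MOVEQ
3: ✓ MOVGT  r0←0xc0
4: ✓ CMP  NZCV=0010
5: · MOVCC
6: ✓ SUBCS  r4←0x35

EXEC = [1,3,6]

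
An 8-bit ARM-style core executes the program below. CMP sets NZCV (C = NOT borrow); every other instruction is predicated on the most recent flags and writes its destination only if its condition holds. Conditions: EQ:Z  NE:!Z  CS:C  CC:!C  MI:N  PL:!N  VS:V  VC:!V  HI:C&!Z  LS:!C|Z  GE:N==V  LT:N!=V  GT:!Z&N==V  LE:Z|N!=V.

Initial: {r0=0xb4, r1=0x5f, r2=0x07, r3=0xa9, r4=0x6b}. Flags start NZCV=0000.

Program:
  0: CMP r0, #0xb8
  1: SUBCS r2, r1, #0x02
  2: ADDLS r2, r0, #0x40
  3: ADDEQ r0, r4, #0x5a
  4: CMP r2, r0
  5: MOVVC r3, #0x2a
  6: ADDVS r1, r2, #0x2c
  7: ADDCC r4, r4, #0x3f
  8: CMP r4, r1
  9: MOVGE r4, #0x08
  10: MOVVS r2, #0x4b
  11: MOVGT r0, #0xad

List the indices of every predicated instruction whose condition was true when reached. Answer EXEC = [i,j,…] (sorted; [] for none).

EXEC = [2,5,9,11]

[0] flags=1000 → (cmp)
[1] flags=1000 CS?F → skip
[2] flags=1000 LS?T → r2=0xf4
[3] flags=1000 EQ?F → skip
[4] flags=0010 → (cmp)
[5] flags=0010 VC?T → r3=0x2a
[6] flags=0010 VS?F → skip
[7] flags=0010 CC?F → skip
[8] flags=0010 → (cmp)
[9] flags=0010 GE?T → r4=0x08
[10] flags=0010 VS?F → skip
[11] flags=0010 GT?T → r0=0xad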